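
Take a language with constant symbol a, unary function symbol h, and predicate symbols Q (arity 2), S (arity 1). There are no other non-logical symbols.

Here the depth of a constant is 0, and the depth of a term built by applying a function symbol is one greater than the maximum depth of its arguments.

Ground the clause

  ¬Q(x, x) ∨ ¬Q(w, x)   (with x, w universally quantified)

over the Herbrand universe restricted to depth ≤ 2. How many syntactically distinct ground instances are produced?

Ground terms of depth ≤ 2:
  Let N_k = |{terms of depth ≤ k}|. Then N_0 = 1 and N_k = 1 + N_{k-1} for k ≥ 1 (one summand per function symbol, arity giving the exponent).
  N_0 = 1
  N_1 = 1 + 1 = 2
  N_2 = 1 + 2 = 3
  Explicitly: a, h(a), h(h(a)).
So there are 3 ground terms available for substitution.
The clause has 2 distinct variables (x, w), each appearing in the body. In the free term algebra distinct substitutions yield syntactically distinct ground instances.
Number of ground instances = 3^2 = 9.

9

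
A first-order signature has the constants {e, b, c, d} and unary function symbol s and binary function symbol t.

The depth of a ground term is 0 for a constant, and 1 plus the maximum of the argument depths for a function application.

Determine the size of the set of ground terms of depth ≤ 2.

604

Count level by level. With function symbols s/1, t/2, the terms of depth ≤ k are the 4 constants together with each function applied to depth-≤(k−1) tuples, so N_k = 4 + N_{k-1} + N_{k-1}^2.
N_0 = 4
N_1 = 4 + 4 + 4^2 = 24
N_2 = 4 + 24 + 24^2 = 604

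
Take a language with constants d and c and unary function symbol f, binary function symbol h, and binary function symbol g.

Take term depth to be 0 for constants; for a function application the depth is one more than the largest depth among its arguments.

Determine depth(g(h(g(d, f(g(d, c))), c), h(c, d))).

depth(g(d, c)) = 1 + max(0, 0) = 1
depth(f(g(d, c))) = 1 + depth(g(d, c)) = 1 + 1 = 2
depth(g(d, f(g(d, c)))) = 1 + max(0, 2) = 3
depth(h(g(d, f(g(d, c))), c)) = 1 + max(3, 0) = 4
depth(h(c, d)) = 1 + max(0, 0) = 1
depth(g(h(g(d, f(g(d, c))), c), h(c, d))) = 1 + max(4, 1) = 5

5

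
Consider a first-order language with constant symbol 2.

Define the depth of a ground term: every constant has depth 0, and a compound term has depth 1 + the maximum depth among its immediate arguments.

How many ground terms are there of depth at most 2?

With no function symbols every ground term is a constant, so there is exactly 1 ground term at every depth bound.
N_0 = 1
N_1 = 1
N_2 = 1
Explicitly: 2.

1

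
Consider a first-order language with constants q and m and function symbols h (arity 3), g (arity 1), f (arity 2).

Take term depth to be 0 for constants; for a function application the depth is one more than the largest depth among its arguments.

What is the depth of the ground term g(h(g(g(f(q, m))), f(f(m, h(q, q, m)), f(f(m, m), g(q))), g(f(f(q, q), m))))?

5

depth(f(q, m)) = 1 + max(0, 0) = 1
depth(g(f(q, m))) = 1 + depth(f(q, m)) = 1 + 1 = 2
depth(g(g(f(q, m)))) = 1 + depth(g(f(q, m))) = 1 + 2 = 3
depth(h(q, q, m)) = 1 + max(0, 0, 0) = 1
depth(f(m, h(q, q, m))) = 1 + max(0, 1) = 2
depth(f(m, m)) = 1 + max(0, 0) = 1
depth(g(q)) = 1 + depth(q) = 1 + 0 = 1
depth(f(f(m, m), g(q))) = 1 + max(1, 1) = 2
depth(f(f(m, h(q, q, m)), f(f(m, m), g(q)))) = 1 + max(2, 2) = 3
depth(f(q, q)) = 1 + max(0, 0) = 1
depth(f(f(q, q), m)) = 1 + max(1, 0) = 2
depth(g(f(f(q, q), m))) = 1 + depth(f(f(q, q), m)) = 1 + 2 = 3
depth(h(g(g(f(q, m))), f(f(m, h(q, q, m)), f(f(m, m), g(q))), g(f(f(q, q), m)))) = 1 + max(3, 3, 3) = 4
depth(g(h(g(g(f(q, m))), f(f(m, h(q, q, m)), f(f(m, m), g(q))), g(f(f(q, q), m))))) = 1 + depth(h(g(g(f(q, m))), f(f(m, h(q, q, m)), f(f(m, m), g(q))), g(f(f(q, q), m)))) = 1 + 4 = 5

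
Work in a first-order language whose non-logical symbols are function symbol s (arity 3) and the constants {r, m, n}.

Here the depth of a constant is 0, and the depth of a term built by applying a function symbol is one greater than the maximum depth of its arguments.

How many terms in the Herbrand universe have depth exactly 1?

27

Let N_k count ground terms of depth at most k. Each non-constant term of depth ≤ k is some function symbol applied to depth-≤(k−1) arguments, giving N_k = 3 + N_{k-1}^3.
N_0 = 3
N_1 = 3 + 3^3 = 30
Terms of depth exactly 1: N_1 − N_0 = 30 − 3 = 27.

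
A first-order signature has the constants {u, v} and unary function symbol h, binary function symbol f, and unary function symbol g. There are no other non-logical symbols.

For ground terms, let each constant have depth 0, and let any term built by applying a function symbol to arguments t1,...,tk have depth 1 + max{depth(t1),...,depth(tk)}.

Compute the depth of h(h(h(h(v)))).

4

depth(h(v)) = 1 + depth(v) = 1 + 0 = 1
depth(h(h(v))) = 1 + depth(h(v)) = 1 + 1 = 2
depth(h(h(h(v)))) = 1 + depth(h(h(v))) = 1 + 2 = 3
depth(h(h(h(h(v))))) = 1 + depth(h(h(h(v)))) = 1 + 3 = 4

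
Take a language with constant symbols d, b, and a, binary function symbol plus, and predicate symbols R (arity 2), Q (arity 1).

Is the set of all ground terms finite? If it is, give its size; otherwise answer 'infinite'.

infinite

The signature has at least one function symbol (plus, arity 2) and at least one constant (d).
Iterating plus gives infinitely many distinct ground terms: d, plus(d, d), plus(plus(d, d), plus(d, d)), ...
So the Herbrand universe is infinite.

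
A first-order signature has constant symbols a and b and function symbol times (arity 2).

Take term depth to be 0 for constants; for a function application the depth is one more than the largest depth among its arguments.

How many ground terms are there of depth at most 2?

If N_k denotes the number of depth-≤k ground terms, the 2 constants give N_0 = 2, and each function symbol of arity r contributes N_{k-1}^r new terms at level k: N_k = 2 + N_{k-1}^2.
N_0 = 2
N_1 = 2 + 2^2 = 6
N_2 = 2 + 6^2 = 38

38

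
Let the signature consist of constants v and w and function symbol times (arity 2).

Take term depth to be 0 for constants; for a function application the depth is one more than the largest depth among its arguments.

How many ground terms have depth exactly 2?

32

Let N_k count ground terms of depth at most k. Each non-constant term of depth ≤ k is some function symbol applied to depth-≤(k−1) arguments, giving N_k = 2 + N_{k-1}^2.
N_0 = 2
N_1 = 2 + 2^2 = 6
N_2 = 2 + 6^2 = 38
Terms of depth exactly 2: N_2 − N_1 = 38 − 6 = 32.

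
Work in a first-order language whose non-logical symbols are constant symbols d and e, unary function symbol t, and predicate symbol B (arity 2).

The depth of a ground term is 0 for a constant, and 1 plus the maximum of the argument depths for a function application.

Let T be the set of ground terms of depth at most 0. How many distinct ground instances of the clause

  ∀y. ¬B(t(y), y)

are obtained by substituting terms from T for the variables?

Ground terms of depth ≤ 0:
  Let N_k = |{terms of depth ≤ k}|. Then N_0 = 2 and N_k = 2 + N_{k-1} for k ≥ 1 (one summand per function symbol, arity giving the exponent).
  N_0 = 2
  Explicitly: d, e.
So there are 2 ground terms available for substitution.
The variable y ranges independently over the available ground terms, and distinct assignments produce distinct instances.
Number of ground instances = 2.

2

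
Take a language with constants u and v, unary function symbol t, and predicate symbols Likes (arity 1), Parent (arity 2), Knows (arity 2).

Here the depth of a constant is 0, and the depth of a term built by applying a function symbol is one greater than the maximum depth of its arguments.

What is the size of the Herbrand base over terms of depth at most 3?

136

First count ground terms of depth ≤ 3.
Let N_k count ground terms of depth at most k. Each non-constant term of depth ≤ k is some function symbol applied to depth-≤(k−1) arguments, giving N_k = 2 + N_{k-1}.
N_0 = 2
N_1 = 2 + 2 = 4
N_2 = 2 + 4 = 6
N_3 = 2 + 6 = 8
Explicitly: u, v, t(u), t(v), t(t(u)), t(t(v)), t(t(t(u))), t(t(t(v))).
So |H| = 8.
Ground atoms are formed by filling each argument slot of a predicate with a term from H, so an r-ary predicate gives |H|^r atoms:
  Likes: 8;  Parent: 8^2 = 64;  Knows: 8^2 = 64
Total ground atoms: 8 + 64 + 64 = 136.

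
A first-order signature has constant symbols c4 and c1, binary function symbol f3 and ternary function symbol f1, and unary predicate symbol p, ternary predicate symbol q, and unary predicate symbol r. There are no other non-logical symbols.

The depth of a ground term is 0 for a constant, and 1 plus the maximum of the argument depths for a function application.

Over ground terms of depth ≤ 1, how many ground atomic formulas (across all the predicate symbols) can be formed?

2772

First count ground terms of depth ≤ 1.
Write N_k for the number of ground terms of depth ≤ k. A term of depth ≤ k is either a constant or a function symbol applied to arguments of depth ≤ k−1, so N_k = 2 + N_{k-1}^2 + N_{k-1}^3.
N_0 = 2
N_1 = 2 + 2^2 + 2^3 = 14
So |H| = 14.
A ground atom is a predicate applied to a tuple of terms from H, so the count is the sum over predicates of |H|^arity:
  p: 14;  q: 14^3 = 2744;  r: 14
Total ground atoms: 14 + 2744 + 14 = 2772.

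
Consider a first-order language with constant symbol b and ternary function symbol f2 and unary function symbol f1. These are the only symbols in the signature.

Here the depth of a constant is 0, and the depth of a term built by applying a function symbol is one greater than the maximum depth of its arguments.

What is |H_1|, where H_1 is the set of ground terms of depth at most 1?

If N_k denotes the number of depth-≤k ground terms, the 1 constant gives N_0 = 1, and each function symbol of arity r contributes N_{k-1}^r new terms at level k: N_k = 1 + N_{k-1}^3 + N_{k-1}.
N_0 = 1
N_1 = 1 + 1^3 + 1 = 3

3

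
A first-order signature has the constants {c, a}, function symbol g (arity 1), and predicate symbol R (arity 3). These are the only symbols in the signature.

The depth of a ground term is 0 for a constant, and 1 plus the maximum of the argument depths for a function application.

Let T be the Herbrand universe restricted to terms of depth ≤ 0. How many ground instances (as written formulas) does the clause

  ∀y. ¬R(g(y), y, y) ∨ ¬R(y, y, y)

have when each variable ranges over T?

Ground terms of depth ≤ 0:
  If N_k denotes the number of depth-≤k ground terms, the 2 constants give N_0 = 2, and each function symbol of arity r contributes N_{k-1}^r new terms at level k: N_k = 2 + N_{k-1}.
  N_0 = 2
  Explicitly: c, a.
So there are 2 ground terms available for substitution.
The body mentions the single quantified variable y; since ground terms form a free algebra, no two substitutions collapse to the same formula.
Number of ground instances = 2.

2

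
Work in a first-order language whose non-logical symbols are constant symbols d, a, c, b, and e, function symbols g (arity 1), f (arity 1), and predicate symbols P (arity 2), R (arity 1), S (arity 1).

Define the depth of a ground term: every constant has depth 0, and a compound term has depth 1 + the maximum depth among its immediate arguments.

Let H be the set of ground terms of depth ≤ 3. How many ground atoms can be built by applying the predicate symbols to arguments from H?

First count ground terms of depth ≤ 3.
Count level by level. With function symbols g/1, f/1, the terms of depth ≤ k are the 5 constants together with each function applied to depth-≤(k−1) tuples, so N_k = 5 + N_{k-1} + N_{k-1}.
N_0 = 5
N_1 = 5 + 5 + 5 = 15
N_2 = 5 + 15 + 15 = 35
N_3 = 5 + 35 + 35 = 75
So |H| = 75.
A ground atom is a predicate applied to a tuple of terms from H, so the count is the sum over predicates of |H|^arity:
  P: 75^2 = 5625;  R: 75;  S: 75
Total ground atoms: 5625 + 75 + 75 = 5775.

5775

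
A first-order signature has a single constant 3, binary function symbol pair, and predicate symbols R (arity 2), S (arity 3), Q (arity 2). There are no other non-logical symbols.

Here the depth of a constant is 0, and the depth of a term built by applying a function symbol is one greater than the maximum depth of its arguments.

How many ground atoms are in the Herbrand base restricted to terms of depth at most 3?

18928

First count ground terms of depth ≤ 3.
Let N_k = |{terms of depth ≤ k}|. Then N_0 = 1 and N_k = 1 + N_{k-1}^2 for k ≥ 1 (one summand per function symbol, arity giving the exponent).
N_0 = 1
N_1 = 1 + 1^2 = 2
N_2 = 1 + 2^2 = 5
N_3 = 1 + 5^2 = 26
So |H| = 26.
Ground atoms are formed by filling each argument slot of a predicate with a term from H, so an r-ary predicate gives |H|^r atoms:
  R: 26^2 = 676;  S: 26^3 = 17576;  Q: 26^2 = 676
Total ground atoms: 676 + 17576 + 676 = 18928.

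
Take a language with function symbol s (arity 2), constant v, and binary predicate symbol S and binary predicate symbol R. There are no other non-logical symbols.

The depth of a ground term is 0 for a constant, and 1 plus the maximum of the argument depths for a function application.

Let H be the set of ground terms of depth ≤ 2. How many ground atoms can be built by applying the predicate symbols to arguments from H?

50

First count ground terms of depth ≤ 2.
If N_k denotes the number of depth-≤k ground terms, the 1 constant gives N_0 = 1, and each function symbol of arity r contributes N_{k-1}^r new terms at level k: N_k = 1 + N_{k-1}^2.
N_0 = 1
N_1 = 1 + 1^2 = 2
N_2 = 1 + 2^2 = 5
Explicitly: v, s(v, v), s(v, s(v, v)), s(s(v, v), v), s(s(v, v), s(v, v)).
So |H| = 5.
Each predicate of arity r yields |H|^r ground atoms (one per choice of an r-tuple from H):
  S: 5^2 = 25;  R: 5^2 = 25
Total ground atoms: 25 + 25 = 50.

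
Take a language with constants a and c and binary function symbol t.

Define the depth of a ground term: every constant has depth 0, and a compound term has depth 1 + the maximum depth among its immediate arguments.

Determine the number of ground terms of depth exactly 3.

Write N_k for the number of ground terms of depth ≤ k. A term of depth ≤ k is either a constant or a function symbol applied to arguments of depth ≤ k−1, so N_k = 2 + N_{k-1}^2.
N_0 = 2
N_1 = 2 + 2^2 = 6
N_2 = 2 + 6^2 = 38
N_3 = 2 + 38^2 = 1446
Terms of depth exactly 3: N_3 − N_2 = 1446 − 38 = 1408.

1408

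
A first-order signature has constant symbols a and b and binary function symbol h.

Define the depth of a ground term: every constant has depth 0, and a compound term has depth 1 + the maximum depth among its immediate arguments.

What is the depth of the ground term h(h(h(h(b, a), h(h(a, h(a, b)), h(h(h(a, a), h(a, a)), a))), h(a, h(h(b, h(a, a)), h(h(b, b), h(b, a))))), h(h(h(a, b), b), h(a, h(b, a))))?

7

depth(h(b, a)) = 1 + max(0, 0) = 1
depth(h(a, b)) = 1 + max(0, 0) = 1
depth(h(a, h(a, b))) = 1 + max(0, 1) = 2
depth(h(a, a)) = 1 + max(0, 0) = 1
depth(h(h(a, a), h(a, a))) = 1 + max(1, 1) = 2
depth(h(h(h(a, a), h(a, a)), a)) = 1 + max(2, 0) = 3
depth(h(h(a, h(a, b)), h(h(h(a, a), h(a, a)), a))) = 1 + max(2, 3) = 4
depth(h(h(b, a), h(h(a, h(a, b)), h(h(h(a, a), h(a, a)), a)))) = 1 + max(1, 4) = 5
depth(h(b, h(a, a))) = 1 + max(0, 1) = 2
depth(h(b, b)) = 1 + max(0, 0) = 1
depth(h(h(b, b), h(b, a))) = 1 + max(1, 1) = 2
depth(h(h(b, h(a, a)), h(h(b, b), h(b, a)))) = 1 + max(2, 2) = 3
depth(h(a, h(h(b, h(a, a)), h(h(b, b), h(b, a))))) = 1 + max(0, 3) = 4
depth(h(h(h(b, a), h(h(a, h(a, b)), h(h(h(a, a), h(a, a)), a))), h(a, h(h(b, h(a, a)), h(h(b, b), h(b, a)))))) = 1 + max(5, 4) = 6
depth(h(h(a, b), b)) = 1 + max(1, 0) = 2
depth(h(a, h(b, a))) = 1 + max(0, 1) = 2
depth(h(h(h(a, b), b), h(a, h(b, a)))) = 1 + max(2, 2) = 3
depth(h(h(h(h(b, a), h(h(a, h(a, b)), h(h(h(a, a), h(a, a)), a))), h(a, h(h(b, h(a, a)), h(h(b, b), h(b, a))))), h(h(h(a, b), b), h(a, h(b, a))))) = 1 + max(6, 3) = 7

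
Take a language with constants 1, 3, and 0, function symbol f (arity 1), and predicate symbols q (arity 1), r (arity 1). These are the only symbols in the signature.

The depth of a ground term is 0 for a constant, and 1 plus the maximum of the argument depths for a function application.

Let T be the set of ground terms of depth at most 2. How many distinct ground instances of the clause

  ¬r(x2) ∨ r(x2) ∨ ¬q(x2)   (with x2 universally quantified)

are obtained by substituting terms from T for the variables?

9

Ground terms of depth ≤ 2:
  Count level by level. With function symbols f/1, the terms of depth ≤ k are the 3 constants together with each function applied to depth-≤(k−1) tuples, so N_k = 3 + N_{k-1}.
  N_0 = 3
  N_1 = 3 + 3 = 6
  N_2 = 3 + 6 = 9
  Explicitly: 1, 3, 0, f(1), f(3), f(0), f(f(1)), f(f(3)), f(f(0)).
So there are 9 ground terms available for substitution.
There is 1 variable to instantiate (x2),  occurring in at least one literal, so different choices give different ground instances.
Number of ground instances = 9.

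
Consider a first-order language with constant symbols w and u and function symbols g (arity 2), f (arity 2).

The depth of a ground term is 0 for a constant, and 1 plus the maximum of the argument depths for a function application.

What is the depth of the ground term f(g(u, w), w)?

2

depth(g(u, w)) = 1 + max(0, 0) = 1
depth(f(g(u, w), w)) = 1 + max(1, 0) = 2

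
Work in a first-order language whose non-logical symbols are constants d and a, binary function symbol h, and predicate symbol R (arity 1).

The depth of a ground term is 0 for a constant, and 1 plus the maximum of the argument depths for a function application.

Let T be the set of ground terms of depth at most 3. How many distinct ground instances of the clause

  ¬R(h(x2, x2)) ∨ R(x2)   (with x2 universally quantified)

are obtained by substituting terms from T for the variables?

1446

Ground terms of depth ≤ 3:
  If N_k denotes the number of depth-≤k ground terms, the 2 constants give N_0 = 2, and each function symbol of arity r contributes N_{k-1}^r new terms at level k: N_k = 2 + N_{k-1}^2.
  N_0 = 2
  N_1 = 2 + 2^2 = 6
  N_2 = 2 + 6^2 = 38
  N_3 = 2 + 38^2 = 1446
So there are 1446 ground terms available for substitution.
The clause has 1 distinct variable (x2), which appears in the body. In the free term algebra distinct substitutions yield syntactically distinct ground instances.
Number of ground instances = 1446.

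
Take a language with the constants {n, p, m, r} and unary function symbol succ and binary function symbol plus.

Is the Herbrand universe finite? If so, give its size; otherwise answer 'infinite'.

infinite

The signature has at least one function symbol (succ, arity 1) and at least one constant (n).
Iterating succ gives infinitely many distinct ground terms: n, succ(n), succ(succ(n)), ...
So the Herbrand universe is infinite.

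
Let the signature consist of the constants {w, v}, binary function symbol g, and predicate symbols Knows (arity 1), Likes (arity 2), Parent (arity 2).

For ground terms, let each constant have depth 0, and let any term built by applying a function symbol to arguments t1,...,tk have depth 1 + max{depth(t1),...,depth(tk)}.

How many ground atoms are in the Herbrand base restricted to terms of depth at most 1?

78

First count ground terms of depth ≤ 1.
Count level by level. With function symbols g/2, the terms of depth ≤ k are the 2 constants together with each function applied to depth-≤(k−1) tuples, so N_k = 2 + N_{k-1}^2.
N_0 = 2
N_1 = 2 + 2^2 = 6
Explicitly: w, v, g(w, w), g(w, v), g(v, w), g(v, v).
So |H| = 6.
For each predicate symbol, the number of ground atoms is |H| raised to its arity; summing:
  Knows: 6;  Likes: 6^2 = 36;  Parent: 6^2 = 36
Total ground atoms: 6 + 36 + 36 = 78.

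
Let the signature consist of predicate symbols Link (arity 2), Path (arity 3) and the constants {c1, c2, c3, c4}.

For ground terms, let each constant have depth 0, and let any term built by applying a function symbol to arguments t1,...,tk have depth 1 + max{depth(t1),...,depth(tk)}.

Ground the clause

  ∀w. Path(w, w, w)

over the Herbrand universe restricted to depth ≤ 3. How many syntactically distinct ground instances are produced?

4

Ground terms of depth ≤ 3:
  With no function symbols every ground term is a constant, so there are exactly 4 ground terms at every depth bound.
  N_0 = 4
  N_1 = 4
  N_2 = 4
  N_3 = 4
  Explicitly: c1, c2, c3, c4.
So there are 4 ground terms available for substitution.
The body mentions the single quantified variable w; since ground terms form a free algebra, no two substitutions collapse to the same formula.
Number of ground instances = 4.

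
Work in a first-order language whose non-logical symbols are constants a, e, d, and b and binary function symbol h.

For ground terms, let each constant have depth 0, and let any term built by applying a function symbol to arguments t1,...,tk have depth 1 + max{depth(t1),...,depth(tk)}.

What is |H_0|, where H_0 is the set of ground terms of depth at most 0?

4

Write N_k for the number of ground terms of depth ≤ k. A term of depth ≤ k is either a constant or a function symbol applied to arguments of depth ≤ k−1, so N_k = 4 + N_{k-1}^2.
N_0 = 4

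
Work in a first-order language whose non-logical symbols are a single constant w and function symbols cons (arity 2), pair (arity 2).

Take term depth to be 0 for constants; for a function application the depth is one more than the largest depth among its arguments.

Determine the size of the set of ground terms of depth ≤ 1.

Count level by level. With function symbols cons/2, pair/2, the terms of depth ≤ k are the 1 constant together with each function applied to depth-≤(k−1) tuples, so N_k = 1 + N_{k-1}^2 + N_{k-1}^2.
N_0 = 1
N_1 = 1 + 1^2 + 1^2 = 3
Explicitly: w, cons(w, w), pair(w, w).

3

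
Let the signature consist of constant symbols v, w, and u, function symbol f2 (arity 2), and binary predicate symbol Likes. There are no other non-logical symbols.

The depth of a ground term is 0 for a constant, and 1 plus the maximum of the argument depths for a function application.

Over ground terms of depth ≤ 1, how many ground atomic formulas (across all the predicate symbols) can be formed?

144

First count ground terms of depth ≤ 1.
Count level by level. With function symbols f2/2, the terms of depth ≤ k are the 3 constants together with each function applied to depth-≤(k−1) tuples, so N_k = 3 + N_{k-1}^2.
N_0 = 3
N_1 = 3 + 3^2 = 12
Explicitly: v, w, u, f2(v, v), f2(v, w), f2(v, u), f2(w, v), f2(w, w), f2(w, u), f2(u, v), f2(u, w), f2(u, u).
So |H| = 12.
Ground atoms are formed by filling each argument slot of a predicate with a term from H, so an r-ary predicate gives |H|^r atoms:
  Likes: 12^2 = 144
Total ground atoms: 144.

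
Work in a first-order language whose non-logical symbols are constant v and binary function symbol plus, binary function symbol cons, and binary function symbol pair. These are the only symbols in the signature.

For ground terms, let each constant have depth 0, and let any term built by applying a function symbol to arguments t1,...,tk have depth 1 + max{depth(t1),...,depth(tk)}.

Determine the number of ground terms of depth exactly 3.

Let N_k = |{terms of depth ≤ k}|. Then N_0 = 1 and N_k = 1 + N_{k-1}^2 + N_{k-1}^2 + N_{k-1}^2 for k ≥ 1 (one summand per function symbol, arity giving the exponent).
N_0 = 1
N_1 = 1 + 1^2 + 1^2 + 1^2 = 4
N_2 = 1 + 4^2 + 4^2 + 4^2 = 49
N_3 = 1 + 49^2 + 49^2 + 49^2 = 7204
Terms of depth exactly 3: N_3 − N_2 = 7204 − 49 = 7155.

7155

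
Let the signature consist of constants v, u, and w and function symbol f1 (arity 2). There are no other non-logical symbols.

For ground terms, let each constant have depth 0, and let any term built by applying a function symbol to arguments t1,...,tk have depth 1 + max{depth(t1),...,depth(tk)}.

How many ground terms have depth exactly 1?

9

Let N_k = |{terms of depth ≤ k}|. Then N_0 = 3 and N_k = 3 + N_{k-1}^2 for k ≥ 1 (one summand per function symbol, arity giving the exponent).
N_0 = 3
N_1 = 3 + 3^2 = 12
Terms of depth exactly 1: N_1 − N_0 = 12 − 3 = 9.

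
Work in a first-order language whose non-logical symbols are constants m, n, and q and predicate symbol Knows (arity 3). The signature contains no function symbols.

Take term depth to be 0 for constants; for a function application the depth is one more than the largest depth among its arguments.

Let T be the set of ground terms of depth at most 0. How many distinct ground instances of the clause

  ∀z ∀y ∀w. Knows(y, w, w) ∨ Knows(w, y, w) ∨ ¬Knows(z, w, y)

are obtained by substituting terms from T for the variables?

27

Ground terms of depth ≤ 0:
  With no function symbols every ground term is a constant, so there are exactly 3 ground terms at every depth bound.
  N_0 = 3
So there are 3 ground terms available for substitution.
Each of z, y, w ranges independently over the available ground terms, and distinct assignments produce distinct instances.
Number of ground instances = 3^3 = 27.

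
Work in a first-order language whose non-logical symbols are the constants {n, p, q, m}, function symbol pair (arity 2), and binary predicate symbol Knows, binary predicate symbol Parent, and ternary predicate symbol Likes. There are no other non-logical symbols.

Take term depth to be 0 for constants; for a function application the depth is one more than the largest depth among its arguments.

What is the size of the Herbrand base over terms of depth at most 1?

8800

First count ground terms of depth ≤ 1.
If N_k denotes the number of depth-≤k ground terms, the 4 constants give N_0 = 4, and each function symbol of arity r contributes N_{k-1}^r new terms at level k: N_k = 4 + N_{k-1}^2.
N_0 = 4
N_1 = 4 + 4^2 = 20
So |H| = 20.
Ground atoms are formed by filling each argument slot of a predicate with a term from H, so an r-ary predicate gives |H|^r atoms:
  Knows: 20^2 = 400;  Parent: 20^2 = 400;  Likes: 20^3 = 8000
Total ground atoms: 400 + 400 + 8000 = 8800.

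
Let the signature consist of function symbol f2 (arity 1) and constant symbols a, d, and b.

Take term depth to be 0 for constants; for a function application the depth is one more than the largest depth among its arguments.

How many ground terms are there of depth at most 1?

6

If N_k denotes the number of depth-≤k ground terms, the 3 constants give N_0 = 3, and each function symbol of arity r contributes N_{k-1}^r new terms at level k: N_k = 3 + N_{k-1}.
N_0 = 3
N_1 = 3 + 3 = 6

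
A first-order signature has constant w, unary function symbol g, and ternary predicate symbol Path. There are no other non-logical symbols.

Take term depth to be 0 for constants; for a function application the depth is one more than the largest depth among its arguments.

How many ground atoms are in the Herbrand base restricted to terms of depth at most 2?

27

First count ground terms of depth ≤ 2.
Let N_k = |{terms of depth ≤ k}|. Then N_0 = 1 and N_k = 1 + N_{k-1} for k ≥ 1 (one summand per function symbol, arity giving the exponent).
N_0 = 1
N_1 = 1 + 1 = 2
N_2 = 1 + 2 = 3
Explicitly: w, g(w), g(g(w)).
So |H| = 3.
A ground atom is a predicate applied to a tuple of terms from H, so the count is the sum over predicates of |H|^arity:
  Path: 3^3 = 27
Total ground atoms: 27.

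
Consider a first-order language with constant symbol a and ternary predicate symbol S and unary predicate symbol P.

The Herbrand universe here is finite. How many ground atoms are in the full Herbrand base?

2

With no function symbols, the Herbrand universe is just the 1 constant.
Ground atoms per predicate: S: 1^3 = 1, P: 1.
Herbrand base size = 1 + 1 = 2.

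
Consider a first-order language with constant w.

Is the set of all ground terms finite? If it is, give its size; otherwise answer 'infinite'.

1

There are no function symbols, so the only ground term is the single constant.
The Herbrand universe is {w}, finite with 1 element.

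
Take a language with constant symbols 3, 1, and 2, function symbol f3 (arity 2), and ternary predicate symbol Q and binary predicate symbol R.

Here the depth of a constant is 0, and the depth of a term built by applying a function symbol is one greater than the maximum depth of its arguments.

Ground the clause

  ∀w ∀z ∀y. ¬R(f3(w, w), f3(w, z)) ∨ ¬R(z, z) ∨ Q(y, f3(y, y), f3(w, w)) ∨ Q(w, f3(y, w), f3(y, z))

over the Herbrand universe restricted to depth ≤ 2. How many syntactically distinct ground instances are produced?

Ground terms of depth ≤ 2:
  Write N_k for the number of ground terms of depth ≤ k. A term of depth ≤ k is either a constant or a function symbol applied to arguments of depth ≤ k−1, so N_k = 3 + N_{k-1}^2.
  N_0 = 3
  N_1 = 3 + 3^2 = 12
  N_2 = 3 + 12^2 = 147
So there are 147 ground terms available for substitution.
The body mentions every one of the 3 quantified variables; since ground terms form a free algebra, no two substitutions collapse to the same formula.
Number of ground instances = 147^3 = 3176523.

3176523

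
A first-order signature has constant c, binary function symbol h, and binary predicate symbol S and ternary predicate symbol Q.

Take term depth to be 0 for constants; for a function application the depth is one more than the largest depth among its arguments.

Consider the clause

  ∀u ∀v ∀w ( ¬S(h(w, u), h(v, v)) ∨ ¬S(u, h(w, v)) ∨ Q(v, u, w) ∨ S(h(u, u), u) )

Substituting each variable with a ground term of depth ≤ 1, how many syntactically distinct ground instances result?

Ground terms of depth ≤ 1:
  Let N_k = |{terms of depth ≤ k}|. Then N_0 = 1 and N_k = 1 + N_{k-1}^2 for k ≥ 1 (one summand per function symbol, arity giving the exponent).
  N_0 = 1
  N_1 = 1 + 1^2 = 2
  Explicitly: c, h(c, c).
So there are 2 ground terms available for substitution.
There are 3 variables to instantiate (u, v, w), each occurring in at least one literal, so different choices give different ground instances.
Number of ground instances = 2^3 = 8.

8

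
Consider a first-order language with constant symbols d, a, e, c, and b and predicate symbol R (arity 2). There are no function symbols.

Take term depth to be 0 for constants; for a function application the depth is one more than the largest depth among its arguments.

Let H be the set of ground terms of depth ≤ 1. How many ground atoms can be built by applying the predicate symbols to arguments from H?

First count ground terms of depth ≤ 1.
With no function symbols every ground term is a constant, so there are exactly 5 ground terms at every depth bound.
N_0 = 5
N_1 = 5
So |H| = 5.
Each predicate of arity r yields |H|^r ground atoms (one per choice of an r-tuple from H):
  R: 5^2 = 25
Total ground atoms: 25.

25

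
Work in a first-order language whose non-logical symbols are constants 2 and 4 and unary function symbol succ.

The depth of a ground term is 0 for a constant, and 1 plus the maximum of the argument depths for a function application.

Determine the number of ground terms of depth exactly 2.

2

Count level by level. With function symbols succ/1, the terms of depth ≤ k are the 2 constants together with each function applied to depth-≤(k−1) tuples, so N_k = 2 + N_{k-1}.
N_0 = 2
N_1 = 2 + 2 = 4
N_2 = 2 + 4 = 6
Terms of depth exactly 2: N_2 − N_1 = 6 − 4 = 2.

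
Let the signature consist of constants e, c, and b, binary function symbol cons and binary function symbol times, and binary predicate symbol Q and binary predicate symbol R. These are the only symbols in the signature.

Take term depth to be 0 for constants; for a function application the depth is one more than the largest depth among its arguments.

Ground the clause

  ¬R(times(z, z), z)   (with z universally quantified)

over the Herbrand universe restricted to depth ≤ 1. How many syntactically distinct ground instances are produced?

21

Ground terms of depth ≤ 1:
  Let N_k count ground terms of depth at most k. Each non-constant term of depth ≤ k is some function symbol applied to depth-≤(k−1) arguments, giving N_k = 3 + N_{k-1}^2 + N_{k-1}^2.
  N_0 = 3
  N_1 = 3 + 3^2 + 3^2 = 21
So there are 21 ground terms available for substitution.
The variable z ranges independently over the available ground terms, and distinct assignments produce distinct instances.
Number of ground instances = 21.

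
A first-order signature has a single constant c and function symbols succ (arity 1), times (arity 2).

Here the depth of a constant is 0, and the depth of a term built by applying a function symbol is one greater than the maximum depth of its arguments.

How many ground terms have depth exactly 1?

Count level by level. With function symbols succ/1, times/2, the terms of depth ≤ k are the 1 constant together with each function applied to depth-≤(k−1) tuples, so N_k = 1 + N_{k-1} + N_{k-1}^2.
N_0 = 1
N_1 = 1 + 1 + 1^2 = 3
Terms of depth exactly 1: N_1 − N_0 = 3 − 1 = 2.

2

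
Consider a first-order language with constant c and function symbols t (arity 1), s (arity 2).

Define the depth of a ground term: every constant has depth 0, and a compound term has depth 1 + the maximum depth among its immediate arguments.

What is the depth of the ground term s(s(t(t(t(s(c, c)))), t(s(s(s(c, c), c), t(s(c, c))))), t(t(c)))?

6

depth(s(c, c)) = 1 + max(0, 0) = 1
depth(t(s(c, c))) = 1 + depth(s(c, c)) = 1 + 1 = 2
depth(t(t(s(c, c)))) = 1 + depth(t(s(c, c))) = 1 + 2 = 3
depth(t(t(t(s(c, c))))) = 1 + depth(t(t(s(c, c)))) = 1 + 3 = 4
depth(s(s(c, c), c)) = 1 + max(1, 0) = 2
depth(s(s(s(c, c), c), t(s(c, c)))) = 1 + max(2, 2) = 3
depth(t(s(s(s(c, c), c), t(s(c, c))))) = 1 + depth(s(s(s(c, c), c), t(s(c, c)))) = 1 + 3 = 4
depth(s(t(t(t(s(c, c)))), t(s(s(s(c, c), c), t(s(c, c)))))) = 1 + max(4, 4) = 5
depth(t(c)) = 1 + depth(c) = 1 + 0 = 1
depth(t(t(c))) = 1 + depth(t(c)) = 1 + 1 = 2
depth(s(s(t(t(t(s(c, c)))), t(s(s(s(c, c), c), t(s(c, c))))), t(t(c)))) = 1 + max(5, 2) = 6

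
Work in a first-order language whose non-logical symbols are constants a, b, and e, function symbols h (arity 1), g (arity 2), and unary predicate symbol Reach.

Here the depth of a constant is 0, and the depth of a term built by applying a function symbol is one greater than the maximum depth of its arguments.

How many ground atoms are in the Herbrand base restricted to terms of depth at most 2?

First count ground terms of depth ≤ 2.
Write N_k for the number of ground terms of depth ≤ k. A term of depth ≤ k is either a constant or a function symbol applied to arguments of depth ≤ k−1, so N_k = 3 + N_{k-1} + N_{k-1}^2.
N_0 = 3
N_1 = 3 + 3 + 3^2 = 15
N_2 = 3 + 15 + 15^2 = 243
So |H| = 243.
Each predicate of arity r yields |H|^r ground atoms (one per choice of an r-tuple from H):
  Reach: 243
Total ground atoms: 243.

243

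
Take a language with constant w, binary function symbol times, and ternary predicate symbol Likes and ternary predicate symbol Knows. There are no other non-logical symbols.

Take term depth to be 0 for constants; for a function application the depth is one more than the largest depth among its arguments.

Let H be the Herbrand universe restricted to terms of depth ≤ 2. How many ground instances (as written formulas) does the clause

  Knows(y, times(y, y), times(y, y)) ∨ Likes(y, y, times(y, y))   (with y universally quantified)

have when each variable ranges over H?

5

Ground terms of depth ≤ 2:
  If N_k denotes the number of depth-≤k ground terms, the 1 constant gives N_0 = 1, and each function symbol of arity r contributes N_{k-1}^r new terms at level k: N_k = 1 + N_{k-1}^2.
  N_0 = 1
  N_1 = 1 + 1^2 = 2
  N_2 = 1 + 2^2 = 5
So there are 5 ground terms available for substitution.
The clause has 1 distinct variable (y), which appears in the body. In the free term algebra distinct substitutions yield syntactically distinct ground instances.
Number of ground instances = 5.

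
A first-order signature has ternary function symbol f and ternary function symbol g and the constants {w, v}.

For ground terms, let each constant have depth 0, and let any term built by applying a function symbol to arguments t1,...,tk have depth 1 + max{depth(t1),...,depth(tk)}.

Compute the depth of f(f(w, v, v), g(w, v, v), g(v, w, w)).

2

depth(f(w, v, v)) = 1 + max(0, 0, 0) = 1
depth(g(w, v, v)) = 1 + max(0, 0, 0) = 1
depth(g(v, w, w)) = 1 + max(0, 0, 0) = 1
depth(f(f(w, v, v), g(w, v, v), g(v, w, w))) = 1 + max(1, 1, 1) = 2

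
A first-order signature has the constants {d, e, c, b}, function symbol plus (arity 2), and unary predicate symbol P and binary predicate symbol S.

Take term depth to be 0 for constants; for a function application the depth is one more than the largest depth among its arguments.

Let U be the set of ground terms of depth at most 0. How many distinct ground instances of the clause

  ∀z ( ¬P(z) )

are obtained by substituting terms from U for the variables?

4

Ground terms of depth ≤ 0:
  Write N_k for the number of ground terms of depth ≤ k. A term of depth ≤ k is either a constant or a function symbol applied to arguments of depth ≤ k−1, so N_k = 4 + N_{k-1}^2.
  N_0 = 4
So there are 4 ground terms available for substitution.
The variable z ranges independently over the available ground terms, and distinct assignments produce distinct instances.
Number of ground instances = 4.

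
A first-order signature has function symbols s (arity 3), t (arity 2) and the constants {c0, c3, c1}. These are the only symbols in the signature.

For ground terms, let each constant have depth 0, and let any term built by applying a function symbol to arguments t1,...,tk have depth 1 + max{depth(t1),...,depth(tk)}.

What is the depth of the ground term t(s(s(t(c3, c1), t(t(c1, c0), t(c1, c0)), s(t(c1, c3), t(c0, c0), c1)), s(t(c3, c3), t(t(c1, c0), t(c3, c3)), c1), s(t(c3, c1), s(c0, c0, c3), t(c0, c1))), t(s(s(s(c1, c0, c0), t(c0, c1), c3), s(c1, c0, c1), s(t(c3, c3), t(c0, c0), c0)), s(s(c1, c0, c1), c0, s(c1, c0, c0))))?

depth(t(c3, c1)) = 1 + max(0, 0) = 1
depth(t(c1, c0)) = 1 + max(0, 0) = 1
depth(t(t(c1, c0), t(c1, c0))) = 1 + max(1, 1) = 2
depth(t(c1, c3)) = 1 + max(0, 0) = 1
depth(t(c0, c0)) = 1 + max(0, 0) = 1
depth(s(t(c1, c3), t(c0, c0), c1)) = 1 + max(1, 1, 0) = 2
depth(s(t(c3, c1), t(t(c1, c0), t(c1, c0)), s(t(c1, c3), t(c0, c0), c1))) = 1 + max(1, 2, 2) = 3
depth(t(c3, c3)) = 1 + max(0, 0) = 1
depth(t(t(c1, c0), t(c3, c3))) = 1 + max(1, 1) = 2
depth(s(t(c3, c3), t(t(c1, c0), t(c3, c3)), c1)) = 1 + max(1, 2, 0) = 3
depth(s(c0, c0, c3)) = 1 + max(0, 0, 0) = 1
depth(t(c0, c1)) = 1 + max(0, 0) = 1
depth(s(t(c3, c1), s(c0, c0, c3), t(c0, c1))) = 1 + max(1, 1, 1) = 2
depth(s(s(t(c3, c1), t(t(c1, c0), t(c1, c0)), s(t(c1, c3), t(c0, c0), c1)), s(t(c3, c3), t(t(c1, c0), t(c3, c3)), c1), s(t(c3, c1), s(c0, c0, c3), t(c0, c1)))) = 1 + max(3, 3, 2) = 4
depth(s(c1, c0, c0)) = 1 + max(0, 0, 0) = 1
depth(s(s(c1, c0, c0), t(c0, c1), c3)) = 1 + max(1, 1, 0) = 2
depth(s(c1, c0, c1)) = 1 + max(0, 0, 0) = 1
depth(s(t(c3, c3), t(c0, c0), c0)) = 1 + max(1, 1, 0) = 2
depth(s(s(s(c1, c0, c0), t(c0, c1), c3), s(c1, c0, c1), s(t(c3, c3), t(c0, c0), c0))) = 1 + max(2, 1, 2) = 3
depth(s(s(c1, c0, c1), c0, s(c1, c0, c0))) = 1 + max(1, 0, 1) = 2
depth(t(s(s(s(c1, c0, c0), t(c0, c1), c3), s(c1, c0, c1), s(t(c3, c3), t(c0, c0), c0)), s(s(c1, c0, c1), c0, s(c1, c0, c0)))) = 1 + max(3, 2) = 4
depth(t(s(s(t(c3, c1), t(t(c1, c0), t(c1, c0)), s(t(c1, c3), t(c0, c0), c1)), s(t(c3, c3), t(t(c1, c0), t(c3, c3)), c1), s(t(c3, c1), s(c0, c0, c3), t(c0, c1))), t(s(s(s(c1, c0, c0), t(c0, c1), c3), s(c1, c0, c1), s(t(c3, c3), t(c0, c0), c0)), s(s(c1, c0, c1), c0, s(c1, c0, c0))))) = 1 + max(4, 4) = 5

5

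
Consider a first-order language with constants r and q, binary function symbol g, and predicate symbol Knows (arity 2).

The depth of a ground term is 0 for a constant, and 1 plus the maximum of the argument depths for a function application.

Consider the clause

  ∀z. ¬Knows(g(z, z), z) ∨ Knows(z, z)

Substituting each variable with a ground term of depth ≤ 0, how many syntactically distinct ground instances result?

Ground terms of depth ≤ 0:
  Count level by level. With function symbols g/2, the terms of depth ≤ k are the 2 constants together with each function applied to depth-≤(k−1) tuples, so N_k = 2 + N_{k-1}^2.
  N_0 = 2
  Explicitly: r, q.
So there are 2 ground terms available for substitution.
The variable z ranges independently over the available ground terms, and distinct assignments produce distinct instances.
Number of ground instances = 2.

2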